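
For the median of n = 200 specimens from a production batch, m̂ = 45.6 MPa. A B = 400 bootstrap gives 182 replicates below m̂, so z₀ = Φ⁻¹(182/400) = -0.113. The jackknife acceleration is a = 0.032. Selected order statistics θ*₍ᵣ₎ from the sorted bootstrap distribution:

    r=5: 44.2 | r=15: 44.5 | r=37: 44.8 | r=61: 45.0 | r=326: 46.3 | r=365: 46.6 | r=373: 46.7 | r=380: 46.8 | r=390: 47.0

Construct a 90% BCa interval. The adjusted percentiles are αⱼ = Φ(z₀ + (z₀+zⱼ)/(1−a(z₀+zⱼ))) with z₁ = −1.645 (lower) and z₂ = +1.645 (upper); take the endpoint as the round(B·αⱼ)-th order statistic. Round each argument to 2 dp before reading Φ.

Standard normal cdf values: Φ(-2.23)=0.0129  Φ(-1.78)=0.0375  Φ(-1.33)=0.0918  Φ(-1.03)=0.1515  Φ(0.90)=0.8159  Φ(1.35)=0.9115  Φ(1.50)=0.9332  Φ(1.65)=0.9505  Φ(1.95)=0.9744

Lower: z₀ + z₁ = -0.113 + (-1.645) = -1.758; 1 − a(z₀+z₁) = 1 − (0.032)(-1.758) = 1.0563; argument = -0.113 + (-1.758)/1.0563 = -1.7774 → -1.78.
α₁ = Φ(-1.78) = 0.0375; rank = round(400 × 0.0375) = 15; θ*₍15₎ = 44.5.
Upper: z₀ + z₂ = 1.532; 1 − a(z₀+z₂) = 0.9510; argument = 1.4980 → 1.50; α₂ = 0.9332; rank = 373; θ*₍373₎ = 46.7.

(44.5, 46.7)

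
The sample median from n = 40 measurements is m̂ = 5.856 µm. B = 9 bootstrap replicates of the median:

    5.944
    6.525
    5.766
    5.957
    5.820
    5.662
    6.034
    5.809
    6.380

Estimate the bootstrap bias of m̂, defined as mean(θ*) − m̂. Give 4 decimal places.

mean(θ*) = (5.944 + 6.525 + 5.766 + 5.957 + 5.820 + 5.662 + 6.034 + 5.809 + 6.380) / 9 = 5.98856
bias = 5.98856 − 5.856

bias = +0.1326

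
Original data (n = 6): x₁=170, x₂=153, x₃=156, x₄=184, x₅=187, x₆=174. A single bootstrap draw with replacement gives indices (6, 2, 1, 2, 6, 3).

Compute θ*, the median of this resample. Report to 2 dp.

Resample values: 174, 153, 170, 153, 174, 156.
Sorted: 153, 153, 156, 170, 174, 174
Median = average of the two middle values = 163.00

θ* = 163.00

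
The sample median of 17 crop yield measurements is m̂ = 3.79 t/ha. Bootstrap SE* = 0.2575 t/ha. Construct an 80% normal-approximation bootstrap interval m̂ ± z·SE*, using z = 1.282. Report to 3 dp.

(3.460, 4.120)

Margin = 1.282 × 0.2575 = 0.3301
Interval: 3.79 ± 0.3301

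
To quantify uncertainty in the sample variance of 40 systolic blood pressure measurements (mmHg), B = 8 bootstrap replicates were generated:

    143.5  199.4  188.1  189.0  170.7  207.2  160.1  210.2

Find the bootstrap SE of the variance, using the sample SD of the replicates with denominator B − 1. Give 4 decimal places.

SE* = 23.5742

Bootstrap SE is the standard deviation of the 8 replicate variances.
Mean of replicates: (143.5 + 199.4 + 188.1 + 189.0 + 170.7 + 207.2 + 160.1 + 210.2) / 8 = 1468.20000 / 8 = 183.52500
Sum of squared deviations: (−40.02500)² + (+15.87500)² + (+4.57500)² + (+5.47500)² + (−12.82500)² + (+23.67500)² + (−23.42500)² + (+26.67500)² = 3890.19500
Variance = 3890.19500 / 7 = 555.74214
SE* = √555.74214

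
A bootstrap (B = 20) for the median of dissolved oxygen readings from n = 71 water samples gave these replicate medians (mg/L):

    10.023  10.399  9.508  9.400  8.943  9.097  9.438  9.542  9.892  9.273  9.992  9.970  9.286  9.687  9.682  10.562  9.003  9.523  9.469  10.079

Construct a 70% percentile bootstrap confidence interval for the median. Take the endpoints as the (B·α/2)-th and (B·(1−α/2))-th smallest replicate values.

Sorted replicates: 8.943, 9.003, 9.097, 9.273, 9.286, 9.400, 9.438, 9.469, 9.508, 9.523, 9.542, 9.682, 9.687, 9.892, 9.970, 9.992, 10.023, 10.079, 10.399, 10.562
α = 0.30; lower rank = 20 × 0.150 = 3; upper rank = 20 × 0.850 = 17.
The 3rd smallest replicate is 9.097; the 17th is 10.023.

(9.097, 10.023)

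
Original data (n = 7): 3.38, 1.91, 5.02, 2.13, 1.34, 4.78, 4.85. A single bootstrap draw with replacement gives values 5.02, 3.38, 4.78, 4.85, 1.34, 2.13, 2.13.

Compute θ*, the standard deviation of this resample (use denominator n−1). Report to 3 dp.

θ* = 1.533

Mean = 3.3757; sum of squared deviations = 14.0970
s² = 14.0970 / 6 = 2.3495
s = √2.3495 = 1.533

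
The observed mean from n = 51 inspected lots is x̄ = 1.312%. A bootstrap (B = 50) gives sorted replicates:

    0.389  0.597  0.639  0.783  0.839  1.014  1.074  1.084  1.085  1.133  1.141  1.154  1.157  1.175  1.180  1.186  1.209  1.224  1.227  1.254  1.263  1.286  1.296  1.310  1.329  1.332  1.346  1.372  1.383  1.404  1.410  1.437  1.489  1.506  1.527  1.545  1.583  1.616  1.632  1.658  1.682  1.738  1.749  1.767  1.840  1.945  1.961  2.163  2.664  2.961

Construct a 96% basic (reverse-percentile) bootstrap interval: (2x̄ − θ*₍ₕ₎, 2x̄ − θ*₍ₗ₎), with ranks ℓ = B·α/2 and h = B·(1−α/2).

Percentile endpoints at ranks 1 and 49: θ*₍1₎ = 0.389, θ*₍49₎ = 2.664.
Basic interval reflects these around x̄:
  lower = 2 × 1.312 − 2.664 = -0.040
  upper = 2 × 1.312 − 0.389 = 2.235

(-0.040, 2.235)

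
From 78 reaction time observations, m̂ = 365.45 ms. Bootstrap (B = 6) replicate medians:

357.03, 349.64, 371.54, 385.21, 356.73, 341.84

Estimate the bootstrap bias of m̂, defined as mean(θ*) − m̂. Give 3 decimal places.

bias = −5.118

mean(θ*) = (357.03 + 349.64 + 371.54 + 385.21 + 356.73 + 341.84) / 6 = 360.3317
bias = 360.3317 − 365.45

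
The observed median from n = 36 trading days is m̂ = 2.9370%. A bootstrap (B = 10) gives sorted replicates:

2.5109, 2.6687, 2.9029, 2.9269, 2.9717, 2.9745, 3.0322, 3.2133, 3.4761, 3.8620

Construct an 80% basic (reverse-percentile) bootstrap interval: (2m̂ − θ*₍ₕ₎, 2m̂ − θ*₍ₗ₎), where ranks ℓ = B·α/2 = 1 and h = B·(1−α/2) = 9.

Percentile endpoints at ranks 1 and 9: θ*₍1₎ = 2.5109, θ*₍9₎ = 3.4761.
Basic interval reflects these around m̂:
  lower = 2 × 2.9370 − 3.4761 = 2.3979
  upper = 2 × 2.9370 − 2.5109 = 3.3631

(2.3979, 3.3631)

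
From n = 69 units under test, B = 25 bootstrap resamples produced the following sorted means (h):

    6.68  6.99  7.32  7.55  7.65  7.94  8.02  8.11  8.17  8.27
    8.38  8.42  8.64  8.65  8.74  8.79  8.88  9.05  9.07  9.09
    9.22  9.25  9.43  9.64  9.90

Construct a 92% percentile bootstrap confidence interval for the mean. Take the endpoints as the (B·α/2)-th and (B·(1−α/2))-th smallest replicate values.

α = 0.08; lower rank = 25 × 0.040 = 1; upper rank = 25 × 0.960 = 24.
The 1st smallest replicate is 6.68; the 24th is 9.64.

(6.68, 9.64)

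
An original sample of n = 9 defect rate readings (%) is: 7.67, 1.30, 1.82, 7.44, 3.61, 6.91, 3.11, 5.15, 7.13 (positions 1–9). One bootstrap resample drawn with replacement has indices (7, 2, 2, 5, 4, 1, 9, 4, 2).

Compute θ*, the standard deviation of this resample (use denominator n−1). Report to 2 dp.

θ* = 2.91

Resample values: 3.11, 1.30, 1.30, 3.61, 7.44, 7.67, 7.13, 7.44, 1.30.
Mean = 4.4778; sum of squared deviations = 67.6928
s² = 67.6928 / 8 = 8.4616
s = √8.4616 = 2.91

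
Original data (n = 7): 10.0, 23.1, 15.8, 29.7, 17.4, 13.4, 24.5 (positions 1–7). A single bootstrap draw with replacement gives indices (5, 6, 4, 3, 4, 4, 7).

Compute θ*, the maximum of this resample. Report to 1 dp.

Resample values: 17.4, 13.4, 29.7, 15.8, 29.7, 29.7, 24.5.
Maximum = 29.7

θ* = 29.7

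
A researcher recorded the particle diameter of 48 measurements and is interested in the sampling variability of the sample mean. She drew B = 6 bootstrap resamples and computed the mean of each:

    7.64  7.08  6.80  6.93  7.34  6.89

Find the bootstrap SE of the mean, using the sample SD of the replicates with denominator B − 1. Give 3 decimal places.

Bootstrap SE is the standard deviation of the 6 replicate means.
Mean of replicates: (7.64 + 7.08 + 6.80 + 6.93 + 7.34 + 6.89) / 6 = 42.6800 / 6 = 7.1133
Sum of squared deviations: (+0.5267)² + (−0.0333)² + (−0.3133)² + (−0.1833)² + (+0.2267)² + (−0.2233)² = 0.5115
Variance = 0.5115 / 5 = 0.1023
SE* = √0.1023

SE* = 0.320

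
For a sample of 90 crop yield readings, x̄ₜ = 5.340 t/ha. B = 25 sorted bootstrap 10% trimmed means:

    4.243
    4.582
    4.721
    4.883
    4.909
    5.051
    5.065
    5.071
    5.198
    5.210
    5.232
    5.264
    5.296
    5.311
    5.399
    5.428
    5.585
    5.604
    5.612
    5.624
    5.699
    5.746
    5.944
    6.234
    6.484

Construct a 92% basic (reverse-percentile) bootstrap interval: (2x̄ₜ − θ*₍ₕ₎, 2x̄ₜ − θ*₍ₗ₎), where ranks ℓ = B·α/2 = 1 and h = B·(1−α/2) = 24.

Percentile endpoints at ranks 1 and 24: θ*₍1₎ = 4.243, θ*₍24₎ = 6.234.
Basic interval reflects these around x̄ₜ:
  lower = 2 × 5.340 − 6.234 = 4.446
  upper = 2 × 5.340 − 4.243 = 6.437

(4.446, 6.437)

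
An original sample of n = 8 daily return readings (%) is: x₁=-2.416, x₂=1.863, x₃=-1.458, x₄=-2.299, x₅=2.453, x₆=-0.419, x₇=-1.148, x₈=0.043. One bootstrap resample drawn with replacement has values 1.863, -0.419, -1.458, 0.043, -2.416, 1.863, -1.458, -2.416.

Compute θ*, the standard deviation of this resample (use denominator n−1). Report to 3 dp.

Mean = -0.5497; sum of squared deviations = 20.6268
s² = 20.6268 / 7 = 2.9467
s = √2.9467 = 1.717

θ* = 1.717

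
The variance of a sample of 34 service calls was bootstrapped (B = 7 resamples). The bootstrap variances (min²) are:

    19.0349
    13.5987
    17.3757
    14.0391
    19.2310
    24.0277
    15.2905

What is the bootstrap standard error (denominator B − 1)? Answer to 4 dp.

SE* = 3.6528

Bootstrap SE is the standard deviation of the 7 replicate variances.
Mean of replicates: (19.0349 + 13.5987 + 17.3757 + 14.0391 + 19.2310 + 24.0277 + 15.2905) / 7 = 122.59760 / 7 = 17.51394
Sum of squared deviations: (+1.52096)² + (−3.91524)² + (−0.13824)² + (−3.47484)² + (+1.71706)² + (+6.51376)² + (−2.22344)² = 80.05710
Variance = 80.05710 / 6 = 13.34285
SE* = √13.34285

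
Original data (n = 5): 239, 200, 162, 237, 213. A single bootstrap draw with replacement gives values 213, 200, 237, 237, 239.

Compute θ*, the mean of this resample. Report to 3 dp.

Mean = (213 + 200 + 237 + 237 + 239) / 5 = 1126.0 / 5 = 225.200

θ* = 225.200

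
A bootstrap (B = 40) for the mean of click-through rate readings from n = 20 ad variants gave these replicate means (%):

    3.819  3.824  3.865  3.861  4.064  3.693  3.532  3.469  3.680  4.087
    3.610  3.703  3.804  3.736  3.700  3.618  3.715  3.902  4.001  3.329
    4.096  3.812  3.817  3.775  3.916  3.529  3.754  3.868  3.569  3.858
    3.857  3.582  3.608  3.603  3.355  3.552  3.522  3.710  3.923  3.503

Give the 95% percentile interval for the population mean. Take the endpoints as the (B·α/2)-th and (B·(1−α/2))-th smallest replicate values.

(3.329, 4.087)

Sorted replicates: 3.329, 3.355, 3.469, 3.503, 3.522, 3.529, 3.532, 3.552, 3.569, 3.582, 3.603, 3.608, 3.610, 3.618, 3.680, 3.693, 3.700, 3.703, 3.710, 3.715, 3.736, 3.754, 3.775, 3.804, 3.812, 3.817, 3.819, 3.824, 3.857, 3.858, 3.861, 3.865, 3.868, 3.902, 3.916, 3.923, 4.001, 4.064, 4.087, 4.096
α = 0.05; lower rank = 40 × 0.025 = 1; upper rank = 40 × 0.975 = 39.
The 1st smallest replicate is 3.329; the 39th is 4.087.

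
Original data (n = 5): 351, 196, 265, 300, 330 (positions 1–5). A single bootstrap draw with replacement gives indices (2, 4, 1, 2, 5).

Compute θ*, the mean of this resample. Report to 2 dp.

Resample values: 196, 300, 351, 196, 330.
Mean = (196 + 300 + 351 + 196 + 330) / 5 = 1373.0 / 5 = 274.60

θ* = 274.60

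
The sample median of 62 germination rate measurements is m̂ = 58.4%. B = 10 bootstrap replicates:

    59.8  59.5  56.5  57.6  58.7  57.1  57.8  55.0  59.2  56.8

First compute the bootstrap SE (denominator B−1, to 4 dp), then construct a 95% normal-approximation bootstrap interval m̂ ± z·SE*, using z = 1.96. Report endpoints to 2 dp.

Mean of replicates = 57.8000; sum of squared deviations = 20.7200; SE* = √(20.7200/9) = 1.5173
Margin = 1.96 × 1.5173 = 2.974
Interval: 58.4 ± 2.974

(55.43, 61.37)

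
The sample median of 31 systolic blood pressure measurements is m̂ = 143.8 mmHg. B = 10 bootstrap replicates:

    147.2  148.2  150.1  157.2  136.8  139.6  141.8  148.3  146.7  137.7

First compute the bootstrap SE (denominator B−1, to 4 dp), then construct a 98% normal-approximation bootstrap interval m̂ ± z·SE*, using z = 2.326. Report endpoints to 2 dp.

Mean of replicates = 145.3600; sum of squared deviations = 362.3440; SE* = √(362.3440/9) = 6.3451
Margin = 2.326 × 6.3451 = 14.759
Interval: 143.8 ± 14.759

(129.04, 158.56)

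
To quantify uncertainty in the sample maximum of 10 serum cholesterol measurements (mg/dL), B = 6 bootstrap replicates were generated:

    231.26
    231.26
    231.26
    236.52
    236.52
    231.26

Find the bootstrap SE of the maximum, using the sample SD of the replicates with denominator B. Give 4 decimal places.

SE* = 2.4796

Bootstrap SE is the standard deviation of the 6 replicate maximums.
Mean of replicates: (231.26 + 231.26 + 231.26 + 236.52 + 236.52 + 231.26) / 6 = 1398.08000 / 6 = 233.01333
Sum of squared deviations: (−1.75333)² + (−1.75333)² + (−1.75333)² + (+3.50667)² + (+3.50667)² + (−1.75333)² = 36.89013
Variance = 36.89013 / 6 = 6.14836
SE* = √6.14836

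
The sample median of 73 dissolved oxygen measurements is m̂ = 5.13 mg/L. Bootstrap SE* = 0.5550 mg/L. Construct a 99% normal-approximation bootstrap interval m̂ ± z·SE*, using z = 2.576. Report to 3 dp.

Margin = 2.576 × 0.5550 = 1.4297
Interval: 5.13 ± 1.4297

(3.700, 6.560)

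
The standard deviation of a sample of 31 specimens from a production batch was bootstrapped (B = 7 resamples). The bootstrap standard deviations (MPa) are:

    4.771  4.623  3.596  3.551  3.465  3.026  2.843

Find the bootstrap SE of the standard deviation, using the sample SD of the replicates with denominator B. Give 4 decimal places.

Bootstrap SE is the standard deviation of the 7 replicate standard deviations.
Mean of replicates: (4.771 + 4.623 + 3.596 + 3.551 + 3.465 + 3.026 + 2.843) / 7 = 25.87500 / 7 = 3.69643
Sum of squared deviations: (+1.07457)² + (+0.92657)² + (−0.10043)² + (−0.14543)² + (−0.23143)² + (−0.67043)² + (−0.85343)² = 3.27585
Variance = 3.27585 / 7 = 0.46798
SE* = √0.46798

SE* = 0.6841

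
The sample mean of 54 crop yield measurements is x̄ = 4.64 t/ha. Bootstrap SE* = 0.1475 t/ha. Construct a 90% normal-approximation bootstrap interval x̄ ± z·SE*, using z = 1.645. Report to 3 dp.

(4.397, 4.883)

Margin = 1.645 × 0.1475 = 0.2426
Interval: 4.64 ± 0.2426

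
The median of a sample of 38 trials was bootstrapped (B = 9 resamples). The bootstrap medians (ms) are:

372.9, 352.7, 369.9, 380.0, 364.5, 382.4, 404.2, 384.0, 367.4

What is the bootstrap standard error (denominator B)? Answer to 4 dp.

Bootstrap SE is the standard deviation of the 9 replicate medians.
Mean of replicates: (372.9 + 352.7 + 369.9 + 380.0 + 364.5 + 382.4 + 404.2 + 384.0 + 367.4) / 9 = 3378.00000 / 9 = 375.33333
Sum of squared deviations: (−2.43333)² + (−22.63333)² + (−5.43333)² + (+4.66667)² + (−10.83333)² + (+7.06667)² + (+28.86667)² + (+8.66667)² + (−7.93333)² = 1708.12000
Variance = 1708.12000 / 9 = 189.79111
SE* = √189.79111

SE* = 13.7765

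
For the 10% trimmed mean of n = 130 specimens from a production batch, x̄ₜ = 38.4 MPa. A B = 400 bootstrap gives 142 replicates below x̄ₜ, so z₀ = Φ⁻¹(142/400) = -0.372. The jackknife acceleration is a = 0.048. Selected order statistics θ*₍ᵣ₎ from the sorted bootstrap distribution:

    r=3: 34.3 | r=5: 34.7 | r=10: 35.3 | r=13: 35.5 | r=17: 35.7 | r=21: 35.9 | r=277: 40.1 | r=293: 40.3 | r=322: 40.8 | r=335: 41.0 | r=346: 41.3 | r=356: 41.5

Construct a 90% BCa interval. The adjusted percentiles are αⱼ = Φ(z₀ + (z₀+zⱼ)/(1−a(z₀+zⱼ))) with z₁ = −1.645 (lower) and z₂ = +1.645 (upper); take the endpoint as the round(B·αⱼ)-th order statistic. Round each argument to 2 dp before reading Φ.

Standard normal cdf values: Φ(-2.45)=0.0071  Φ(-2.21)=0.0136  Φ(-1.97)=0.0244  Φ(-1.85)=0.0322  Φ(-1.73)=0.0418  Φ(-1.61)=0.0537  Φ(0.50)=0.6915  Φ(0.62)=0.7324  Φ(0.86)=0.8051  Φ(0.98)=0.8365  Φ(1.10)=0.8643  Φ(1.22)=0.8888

(34.7, 41.0)

Lower: z₀ + z₁ = -0.372 + (-1.645) = -2.017; 1 − a(z₀+z₁) = 1 − (0.048)(-2.017) = 1.0968; argument = -0.372 + (-2.017)/1.0968 = -2.2110 → -2.21.
α₁ = Φ(-2.21) = 0.0136; rank = round(400 × 0.0136) = 5; θ*₍5₎ = 34.7.
Upper: z₀ + z₂ = 1.273; 1 − a(z₀+z₂) = 0.9389; argument = 0.9838 → 0.98; α₂ = 0.8365; rank = 335; θ*₍335₎ = 41.0.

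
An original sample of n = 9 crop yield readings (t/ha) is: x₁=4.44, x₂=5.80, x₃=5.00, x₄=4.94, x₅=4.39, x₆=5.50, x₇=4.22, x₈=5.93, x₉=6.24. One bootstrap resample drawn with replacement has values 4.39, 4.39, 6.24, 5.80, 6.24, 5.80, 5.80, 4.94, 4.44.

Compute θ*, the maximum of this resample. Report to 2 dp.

Maximum = 6.24

θ* = 6.24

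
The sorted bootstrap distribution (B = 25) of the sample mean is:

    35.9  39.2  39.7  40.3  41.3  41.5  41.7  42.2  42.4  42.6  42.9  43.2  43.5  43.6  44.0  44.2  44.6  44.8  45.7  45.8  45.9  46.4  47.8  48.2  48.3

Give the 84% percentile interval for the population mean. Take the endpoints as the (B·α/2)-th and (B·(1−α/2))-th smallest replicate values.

α = 0.16; lower rank = 25 × 0.080 = 2; upper rank = 25 × 0.920 = 23.
The 2nd smallest replicate is 39.2; the 23rd is 47.8.

(39.2, 47.8)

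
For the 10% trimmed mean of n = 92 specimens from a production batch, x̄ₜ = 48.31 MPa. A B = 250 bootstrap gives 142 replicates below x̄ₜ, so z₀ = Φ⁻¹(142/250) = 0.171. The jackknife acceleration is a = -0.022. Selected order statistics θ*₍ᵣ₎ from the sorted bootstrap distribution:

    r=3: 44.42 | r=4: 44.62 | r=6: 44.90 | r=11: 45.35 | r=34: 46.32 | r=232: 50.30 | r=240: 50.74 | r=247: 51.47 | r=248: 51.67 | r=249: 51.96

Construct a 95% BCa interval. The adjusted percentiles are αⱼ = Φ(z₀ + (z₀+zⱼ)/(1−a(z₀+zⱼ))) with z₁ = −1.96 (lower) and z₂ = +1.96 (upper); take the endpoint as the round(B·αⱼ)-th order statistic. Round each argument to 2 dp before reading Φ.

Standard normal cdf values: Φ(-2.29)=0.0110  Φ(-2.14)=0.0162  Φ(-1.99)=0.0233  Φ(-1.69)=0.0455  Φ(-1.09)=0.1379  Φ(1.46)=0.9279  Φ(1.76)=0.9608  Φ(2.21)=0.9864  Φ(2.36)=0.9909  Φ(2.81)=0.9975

(45.35, 51.47)

Lower: z₀ + z₁ = 0.171 + (-1.960) = -1.789; 1 − a(z₀+z₁) = 1 − (-0.022)(-1.789) = 0.9606; argument = 0.171 + (-1.789)/0.9606 = -1.6913 → -1.69.
α₁ = Φ(-1.69) = 0.0455; rank = round(250 × 0.0455) = 11; θ*₍11₎ = 45.35.
Upper: z₀ + z₂ = 2.131; 1 − a(z₀+z₂) = 1.0469; argument = 2.2066 → 2.21; α₂ = 0.9864; rank = 247; θ*₍247₎ = 51.47.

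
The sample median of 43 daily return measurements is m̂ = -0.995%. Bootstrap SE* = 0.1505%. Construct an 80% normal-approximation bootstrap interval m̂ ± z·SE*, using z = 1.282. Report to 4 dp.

Margin = 1.282 × 0.1505 = 0.19294
Interval: -0.995 ± 0.19294

(-1.1879, -0.8021)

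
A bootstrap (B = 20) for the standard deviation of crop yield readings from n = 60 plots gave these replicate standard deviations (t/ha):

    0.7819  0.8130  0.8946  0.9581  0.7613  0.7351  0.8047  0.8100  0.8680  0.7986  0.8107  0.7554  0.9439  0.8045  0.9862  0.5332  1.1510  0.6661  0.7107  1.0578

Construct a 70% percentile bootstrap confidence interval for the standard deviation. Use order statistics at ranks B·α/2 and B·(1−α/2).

Sorted replicates: 0.5332, 0.6661, 0.7107, 0.7351, 0.7554, 0.7613, 0.7819, 0.7986, 0.8045, 0.8047, 0.8100, 0.8107, 0.8130, 0.8680, 0.8946, 0.9439, 0.9581, 0.9862, 1.0578, 1.1510
α = 0.30; lower rank = 20 × 0.150 = 3; upper rank = 20 × 0.850 = 17.
The 3rd smallest replicate is 0.7107; the 17th is 0.9581.

(0.7107, 0.9581)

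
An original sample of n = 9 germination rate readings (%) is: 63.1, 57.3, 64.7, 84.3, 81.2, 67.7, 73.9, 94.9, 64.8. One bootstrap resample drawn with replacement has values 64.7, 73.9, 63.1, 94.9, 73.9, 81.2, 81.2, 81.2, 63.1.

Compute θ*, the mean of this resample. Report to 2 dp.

Mean = (64.7 + 73.9 + 63.1 + 94.9 + 73.9 + 81.2 + 81.2 + 81.2 + 63.1) / 9 = 677.20 / 9 = 75.24

θ* = 75.24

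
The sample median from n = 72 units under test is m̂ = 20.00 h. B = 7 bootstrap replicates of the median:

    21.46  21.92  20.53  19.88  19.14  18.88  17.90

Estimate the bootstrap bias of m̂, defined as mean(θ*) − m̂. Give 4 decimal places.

mean(θ*) = (21.46 + 21.92 + 20.53 + 19.88 + 19.14 + 18.88 + 17.90) / 7 = 19.95857
bias = 19.95857 − 20.00

bias = −0.0414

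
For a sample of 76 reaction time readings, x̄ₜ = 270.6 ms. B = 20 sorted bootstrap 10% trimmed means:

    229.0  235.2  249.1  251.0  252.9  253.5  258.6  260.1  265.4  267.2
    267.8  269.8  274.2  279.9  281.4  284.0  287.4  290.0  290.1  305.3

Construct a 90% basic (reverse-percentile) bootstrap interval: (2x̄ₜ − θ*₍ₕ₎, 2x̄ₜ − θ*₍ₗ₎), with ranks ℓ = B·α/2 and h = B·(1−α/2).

Percentile endpoints at ranks 1 and 19: θ*₍1₎ = 229.0, θ*₍19₎ = 290.1.
Basic interval reflects these around x̄ₜ:
  lower = 2 × 270.6 − 290.1 = 251.1
  upper = 2 × 270.6 − 229.0 = 312.2

(251.1, 312.2)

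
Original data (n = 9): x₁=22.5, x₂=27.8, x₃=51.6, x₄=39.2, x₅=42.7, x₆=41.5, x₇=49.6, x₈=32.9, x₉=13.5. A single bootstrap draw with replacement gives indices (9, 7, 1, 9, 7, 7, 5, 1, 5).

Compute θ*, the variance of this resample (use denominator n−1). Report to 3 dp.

Resample values: 13.5, 49.6, 22.5, 13.5, 49.6, 49.6, 42.7, 22.5, 42.7.
Mean = 34.0222; sum of squared deviations = 1986.4556
s² = 1986.4556 / 8 = 248.3069

θ* = 248.307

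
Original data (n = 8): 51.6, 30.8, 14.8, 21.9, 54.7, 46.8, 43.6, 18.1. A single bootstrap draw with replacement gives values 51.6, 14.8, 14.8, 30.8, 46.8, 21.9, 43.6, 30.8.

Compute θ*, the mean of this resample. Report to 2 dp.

θ* = 31.89

Mean = (51.6 + 14.8 + 14.8 + 30.8 + 46.8 + 21.9 + 43.6 + 30.8) / 8 = 255.10 / 8 = 31.89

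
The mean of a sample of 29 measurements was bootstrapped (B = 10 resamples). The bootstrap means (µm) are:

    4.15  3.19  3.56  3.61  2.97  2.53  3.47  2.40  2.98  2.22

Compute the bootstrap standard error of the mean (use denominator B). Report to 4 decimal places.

Bootstrap SE is the standard deviation of the 10 replicate means.
Mean of replicates: (4.15 + 3.19 + 3.56 + 3.61 + 2.97 + 2.53 + 3.47 + 2.40 + 2.98 + 2.22) / 10 = 31.08000 / 10 = 3.10800
Sum of squared deviations: (+1.04200)² + (+0.08200)² + (+0.45200)² + (+0.50200)² + (−0.13800)² + (−0.57800)² + (+0.36200)² + (−0.70800)² + (−0.12800)² + (−0.88800)² = 3.33916
Variance = 3.33916 / 10 = 0.33392
SE* = √0.33392

SE* = 0.5779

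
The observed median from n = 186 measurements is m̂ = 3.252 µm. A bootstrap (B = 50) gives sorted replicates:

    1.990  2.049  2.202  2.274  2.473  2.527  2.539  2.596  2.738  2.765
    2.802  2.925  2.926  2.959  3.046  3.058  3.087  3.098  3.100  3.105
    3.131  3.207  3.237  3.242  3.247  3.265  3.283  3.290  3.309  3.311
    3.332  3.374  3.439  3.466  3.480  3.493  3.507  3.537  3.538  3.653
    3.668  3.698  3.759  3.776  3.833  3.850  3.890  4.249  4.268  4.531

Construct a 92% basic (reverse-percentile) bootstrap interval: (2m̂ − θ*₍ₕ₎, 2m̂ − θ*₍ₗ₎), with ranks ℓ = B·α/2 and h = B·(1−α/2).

Percentile endpoints at ranks 2 and 48: θ*₍2₎ = 2.049, θ*₍48₎ = 4.249.
Basic interval reflects these around m̂:
  lower = 2 × 3.252 − 4.249 = 2.255
  upper = 2 × 3.252 − 2.049 = 4.455

(2.255, 4.455)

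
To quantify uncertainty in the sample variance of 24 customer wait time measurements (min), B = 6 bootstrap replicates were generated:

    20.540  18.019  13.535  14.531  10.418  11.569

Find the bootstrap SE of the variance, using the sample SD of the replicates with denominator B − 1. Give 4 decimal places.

Bootstrap SE is the standard deviation of the 6 replicate variances.
Mean of replicates: (20.540 + 18.019 + 13.535 + 14.531 + 10.418 + 11.569) / 6 = 88.61200 / 6 = 14.76867
Sum of squared deviations: (+5.77133)² + (+3.25033)² + (−1.23367)² + (−0.23767)² + (−4.35067)² + (−3.19967)² = 74.61754
Variance = 74.61754 / 5 = 14.92351
SE* = √14.92351

SE* = 3.8631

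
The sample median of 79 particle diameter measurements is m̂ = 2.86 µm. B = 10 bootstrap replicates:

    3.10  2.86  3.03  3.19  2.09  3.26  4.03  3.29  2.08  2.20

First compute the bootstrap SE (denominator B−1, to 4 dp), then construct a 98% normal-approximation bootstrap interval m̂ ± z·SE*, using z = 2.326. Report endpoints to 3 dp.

Mean of replicates = 2.9130; sum of squared deviations = 3.5180; SE* = √(3.5180/9) = 0.6252
Margin = 2.326 × 0.6252 = 1.4542
Interval: 2.86 ± 1.4542

(1.406, 4.314)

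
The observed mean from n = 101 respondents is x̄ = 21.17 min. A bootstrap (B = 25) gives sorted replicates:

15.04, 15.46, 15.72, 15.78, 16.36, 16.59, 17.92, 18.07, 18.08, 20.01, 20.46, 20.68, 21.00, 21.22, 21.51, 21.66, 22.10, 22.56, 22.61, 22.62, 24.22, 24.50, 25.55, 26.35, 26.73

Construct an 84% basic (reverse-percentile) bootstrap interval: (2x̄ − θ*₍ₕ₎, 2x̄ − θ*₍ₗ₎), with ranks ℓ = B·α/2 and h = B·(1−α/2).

(16.79, 26.88)

Percentile endpoints at ranks 2 and 23: θ*₍2₎ = 15.46, θ*₍23₎ = 25.55.
Basic interval reflects these around x̄:
  lower = 2 × 21.17 − 25.55 = 16.79
  upper = 2 × 21.17 − 15.46 = 26.88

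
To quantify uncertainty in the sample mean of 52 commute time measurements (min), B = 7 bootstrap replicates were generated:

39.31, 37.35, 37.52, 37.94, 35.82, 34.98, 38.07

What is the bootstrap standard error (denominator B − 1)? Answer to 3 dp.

Bootstrap SE is the standard deviation of the 7 replicate means.
Mean of replicates: (39.31 + 37.35 + 37.52 + 37.94 + 35.82 + 34.98 + 38.07) / 7 = 260.9900 / 7 = 37.2843
Sum of squared deviations: (+2.0257)² + (+0.0657)² + (+0.2357)² + (+0.6557)² + (−1.4643)² + (−2.3043)² + (+0.7857)² = 12.6646
Variance = 12.6646 / 6 = 2.1108
SE* = √2.1108

SE* = 1.453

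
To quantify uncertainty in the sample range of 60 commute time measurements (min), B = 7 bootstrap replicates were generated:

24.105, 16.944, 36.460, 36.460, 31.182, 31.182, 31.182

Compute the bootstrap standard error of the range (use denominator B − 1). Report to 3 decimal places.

Bootstrap SE is the standard deviation of the 7 replicate ranges.
Mean of replicates: (24.105 + 16.944 + 36.460 + 36.460 + 31.182 + 31.182 + 31.182) / 7 = 207.5150 / 7 = 29.6450
Sum of squared deviations: (−5.5400)² + (−12.7010)² + (+6.8150)² + (+6.8150)² + (+1.5370)² + (+1.5370)² + (+1.5370)² = 291.9826
Variance = 291.9826 / 6 = 48.6638
SE* = √48.6638

SE* = 6.976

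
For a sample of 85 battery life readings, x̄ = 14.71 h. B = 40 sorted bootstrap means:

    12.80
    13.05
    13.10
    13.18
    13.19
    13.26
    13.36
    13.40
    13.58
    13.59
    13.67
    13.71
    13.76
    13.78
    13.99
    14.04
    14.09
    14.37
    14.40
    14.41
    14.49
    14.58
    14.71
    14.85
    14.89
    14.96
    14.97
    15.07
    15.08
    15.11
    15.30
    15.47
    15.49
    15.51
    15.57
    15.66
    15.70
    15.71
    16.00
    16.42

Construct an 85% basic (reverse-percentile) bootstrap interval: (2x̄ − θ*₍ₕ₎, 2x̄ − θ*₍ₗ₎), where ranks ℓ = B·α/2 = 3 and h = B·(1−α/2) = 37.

Percentile endpoints at ranks 3 and 37: θ*₍3₎ = 13.10, θ*₍37₎ = 15.70.
Basic interval reflects these around x̄:
  lower = 2 × 14.71 − 15.70 = 13.72
  upper = 2 × 14.71 − 13.10 = 16.32

(13.72, 16.32)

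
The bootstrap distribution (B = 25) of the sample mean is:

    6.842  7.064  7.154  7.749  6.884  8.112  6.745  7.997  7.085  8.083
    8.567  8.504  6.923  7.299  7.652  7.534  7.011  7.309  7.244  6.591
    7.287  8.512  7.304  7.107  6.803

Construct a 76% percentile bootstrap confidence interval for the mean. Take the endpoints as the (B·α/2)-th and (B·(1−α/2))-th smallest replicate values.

Sorted replicates: 6.591, 6.745, 6.803, 6.842, 6.884, 6.923, 7.011, 7.064, 7.085, 7.107, 7.154, 7.244, 7.287, 7.299, 7.304, 7.309, 7.534, 7.652, 7.749, 7.997, 8.083, 8.112, 8.504, 8.512, 8.567
α = 0.24; lower rank = 25 × 0.120 = 3; upper rank = 25 × 0.880 = 22.
The 3rd smallest replicate is 6.803; the 22nd is 8.112.

(6.803, 8.112)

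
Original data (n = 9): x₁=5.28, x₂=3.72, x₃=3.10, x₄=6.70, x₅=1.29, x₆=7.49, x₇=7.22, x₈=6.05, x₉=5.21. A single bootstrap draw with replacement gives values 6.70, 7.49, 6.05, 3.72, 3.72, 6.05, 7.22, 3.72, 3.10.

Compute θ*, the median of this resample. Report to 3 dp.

θ* = 6.050

Sorted: 3.10, 3.72, 3.72, 3.72, 6.05, 6.05, 6.70, 7.22, 7.49
Median = middle value = 6.050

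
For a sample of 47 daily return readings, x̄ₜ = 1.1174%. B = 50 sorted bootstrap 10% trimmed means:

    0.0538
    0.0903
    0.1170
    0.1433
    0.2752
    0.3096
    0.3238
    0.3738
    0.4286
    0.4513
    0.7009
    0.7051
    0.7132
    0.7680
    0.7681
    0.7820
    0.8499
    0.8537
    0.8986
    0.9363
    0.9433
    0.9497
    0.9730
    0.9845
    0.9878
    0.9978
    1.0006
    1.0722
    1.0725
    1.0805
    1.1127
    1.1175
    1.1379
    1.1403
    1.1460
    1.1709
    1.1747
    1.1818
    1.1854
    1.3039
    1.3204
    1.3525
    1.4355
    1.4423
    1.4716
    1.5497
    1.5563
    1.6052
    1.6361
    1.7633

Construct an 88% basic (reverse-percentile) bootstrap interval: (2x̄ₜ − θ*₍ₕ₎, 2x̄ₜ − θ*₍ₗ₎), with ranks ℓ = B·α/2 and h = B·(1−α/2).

(0.6785, 2.1178)

Percentile endpoints at ranks 3 and 47: θ*₍3₎ = 0.1170, θ*₍47₎ = 1.5563.
Basic interval reflects these around x̄ₜ:
  lower = 2 × 1.1174 − 1.5563 = 0.6785
  upper = 2 × 1.1174 − 0.1170 = 2.1178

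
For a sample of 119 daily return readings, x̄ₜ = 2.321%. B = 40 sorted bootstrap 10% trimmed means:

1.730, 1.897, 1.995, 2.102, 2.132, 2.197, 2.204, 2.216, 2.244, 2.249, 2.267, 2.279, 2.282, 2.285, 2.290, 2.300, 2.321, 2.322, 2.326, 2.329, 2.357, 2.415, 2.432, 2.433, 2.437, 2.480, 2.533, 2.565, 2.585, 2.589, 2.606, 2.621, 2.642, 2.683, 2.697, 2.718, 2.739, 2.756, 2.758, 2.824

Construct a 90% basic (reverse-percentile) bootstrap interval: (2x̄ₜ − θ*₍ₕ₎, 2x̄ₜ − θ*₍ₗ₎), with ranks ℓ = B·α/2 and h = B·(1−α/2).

Percentile endpoints at ranks 2 and 38: θ*₍2₎ = 1.897, θ*₍38₎ = 2.756.
Basic interval reflects these around x̄ₜ:
  lower = 2 × 2.321 − 2.756 = 1.886
  upper = 2 × 2.321 − 1.897 = 2.745

(1.886, 2.745)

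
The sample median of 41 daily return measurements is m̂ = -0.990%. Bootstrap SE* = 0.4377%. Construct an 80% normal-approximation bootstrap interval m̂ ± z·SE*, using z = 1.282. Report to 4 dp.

Margin = 1.282 × 0.4377 = 0.56113
Interval: -0.990 ± 0.56113

(-1.5511, -0.4289)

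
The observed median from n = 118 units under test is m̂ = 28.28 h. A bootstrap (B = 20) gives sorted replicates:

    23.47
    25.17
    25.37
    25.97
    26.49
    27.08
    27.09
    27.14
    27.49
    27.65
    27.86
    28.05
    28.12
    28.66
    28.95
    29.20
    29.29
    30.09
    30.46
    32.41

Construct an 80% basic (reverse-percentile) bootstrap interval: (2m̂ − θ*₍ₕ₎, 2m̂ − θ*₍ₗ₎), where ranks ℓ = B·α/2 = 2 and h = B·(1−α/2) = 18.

(26.47, 31.39)

Percentile endpoints at ranks 2 and 18: θ*₍2₎ = 25.17, θ*₍18₎ = 30.09.
Basic interval reflects these around m̂:
  lower = 2 × 28.28 − 30.09 = 26.47
  upper = 2 × 28.28 − 25.17 = 31.39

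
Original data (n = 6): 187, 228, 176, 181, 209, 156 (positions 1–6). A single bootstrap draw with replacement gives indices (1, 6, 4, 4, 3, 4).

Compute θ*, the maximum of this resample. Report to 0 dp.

Resample values: 187, 156, 181, 181, 176, 181.
Maximum = 187

θ* = 187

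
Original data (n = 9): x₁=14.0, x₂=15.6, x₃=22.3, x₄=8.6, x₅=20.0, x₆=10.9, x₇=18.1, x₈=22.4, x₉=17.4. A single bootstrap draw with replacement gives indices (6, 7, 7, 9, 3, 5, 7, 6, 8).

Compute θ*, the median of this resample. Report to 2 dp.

Resample values: 10.9, 18.1, 18.1, 17.4, 22.3, 20.0, 18.1, 10.9, 22.4.
Sorted: 10.9, 10.9, 17.4, 18.1, 18.1, 18.1, 20.0, 22.3, 22.4
Median = middle value = 18.10

θ* = 18.10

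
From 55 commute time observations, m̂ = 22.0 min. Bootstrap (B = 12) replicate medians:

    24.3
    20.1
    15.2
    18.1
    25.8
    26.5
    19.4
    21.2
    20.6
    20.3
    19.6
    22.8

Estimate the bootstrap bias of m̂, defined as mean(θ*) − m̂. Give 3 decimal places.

mean(θ*) = (24.3 + 20.1 + 15.2 + 18.1 + 25.8 + 26.5 + 19.4 + 21.2 + 20.6 + 20.3 + 19.6 + 22.8) / 12 = 21.1583
bias = 21.1583 − 22.0

bias = −0.842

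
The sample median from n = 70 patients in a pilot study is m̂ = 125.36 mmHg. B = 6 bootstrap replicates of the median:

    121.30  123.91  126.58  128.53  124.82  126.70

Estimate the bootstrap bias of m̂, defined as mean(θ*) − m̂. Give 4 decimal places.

mean(θ*) = (121.30 + 123.91 + 126.58 + 128.53 + 124.82 + 126.70) / 6 = 125.30667
bias = 125.30667 − 125.36

bias = −0.0533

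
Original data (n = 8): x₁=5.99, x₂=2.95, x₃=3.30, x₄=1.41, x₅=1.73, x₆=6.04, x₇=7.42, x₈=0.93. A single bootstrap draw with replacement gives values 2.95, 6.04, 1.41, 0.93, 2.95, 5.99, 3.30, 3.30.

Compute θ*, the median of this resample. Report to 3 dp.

θ* = 3.125

Sorted: 0.93, 1.41, 2.95, 2.95, 3.30, 3.30, 5.99, 6.04
Median = average of the two middle values = 3.125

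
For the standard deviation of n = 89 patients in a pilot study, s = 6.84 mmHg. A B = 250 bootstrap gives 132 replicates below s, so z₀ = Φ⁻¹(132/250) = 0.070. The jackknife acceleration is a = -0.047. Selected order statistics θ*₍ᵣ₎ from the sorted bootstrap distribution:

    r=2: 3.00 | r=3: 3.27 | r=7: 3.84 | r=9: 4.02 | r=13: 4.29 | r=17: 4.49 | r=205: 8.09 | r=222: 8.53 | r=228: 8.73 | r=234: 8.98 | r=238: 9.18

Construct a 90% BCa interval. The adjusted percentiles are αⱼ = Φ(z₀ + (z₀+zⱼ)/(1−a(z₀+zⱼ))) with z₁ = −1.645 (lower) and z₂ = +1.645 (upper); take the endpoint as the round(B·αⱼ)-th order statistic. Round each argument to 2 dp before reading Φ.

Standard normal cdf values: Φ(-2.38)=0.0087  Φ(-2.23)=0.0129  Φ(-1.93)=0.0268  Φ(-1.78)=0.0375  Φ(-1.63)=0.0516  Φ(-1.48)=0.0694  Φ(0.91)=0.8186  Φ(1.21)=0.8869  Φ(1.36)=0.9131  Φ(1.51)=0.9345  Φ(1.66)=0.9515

(4.29, 9.18)

Lower: z₀ + z₁ = 0.070 + (-1.645) = -1.575; 1 − a(z₀+z₁) = 1 − (-0.047)(-1.575) = 0.9260; argument = 0.070 + (-1.575)/0.9260 = -1.6309 → -1.63.
α₁ = Φ(-1.63) = 0.0516; rank = round(250 × 0.0516) = 13; θ*₍13₎ = 4.29.
Upper: z₀ + z₂ = 1.715; 1 − a(z₀+z₂) = 1.0806; argument = 1.6571 → 1.66; α₂ = 0.9515; rank = 238; θ*₍238₎ = 9.18.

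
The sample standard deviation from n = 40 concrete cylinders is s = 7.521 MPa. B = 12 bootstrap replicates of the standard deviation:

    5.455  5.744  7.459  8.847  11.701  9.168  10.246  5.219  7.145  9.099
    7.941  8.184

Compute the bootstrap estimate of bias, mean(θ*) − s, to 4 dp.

mean(θ*) = (5.455 + 5.744 + 7.459 + 8.847 + 11.701 + 9.168 + 10.246 + 5.219 + 7.145 + 9.099 + 7.941 + 8.184) / 12 = 8.01733
bias = 8.01733 − 7.521

bias = +0.4963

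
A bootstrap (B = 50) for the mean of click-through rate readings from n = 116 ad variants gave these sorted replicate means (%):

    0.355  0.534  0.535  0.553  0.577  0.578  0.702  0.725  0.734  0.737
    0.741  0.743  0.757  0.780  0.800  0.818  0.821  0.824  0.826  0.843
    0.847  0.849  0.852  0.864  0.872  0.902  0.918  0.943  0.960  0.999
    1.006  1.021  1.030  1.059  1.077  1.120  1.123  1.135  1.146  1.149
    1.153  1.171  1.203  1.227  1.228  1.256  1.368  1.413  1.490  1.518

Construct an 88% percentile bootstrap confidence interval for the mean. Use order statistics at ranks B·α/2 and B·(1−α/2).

α = 0.12; lower rank = 50 × 0.060 = 3; upper rank = 50 × 0.940 = 47.
The 3rd smallest replicate is 0.535; the 47th is 1.368.

(0.535, 1.368)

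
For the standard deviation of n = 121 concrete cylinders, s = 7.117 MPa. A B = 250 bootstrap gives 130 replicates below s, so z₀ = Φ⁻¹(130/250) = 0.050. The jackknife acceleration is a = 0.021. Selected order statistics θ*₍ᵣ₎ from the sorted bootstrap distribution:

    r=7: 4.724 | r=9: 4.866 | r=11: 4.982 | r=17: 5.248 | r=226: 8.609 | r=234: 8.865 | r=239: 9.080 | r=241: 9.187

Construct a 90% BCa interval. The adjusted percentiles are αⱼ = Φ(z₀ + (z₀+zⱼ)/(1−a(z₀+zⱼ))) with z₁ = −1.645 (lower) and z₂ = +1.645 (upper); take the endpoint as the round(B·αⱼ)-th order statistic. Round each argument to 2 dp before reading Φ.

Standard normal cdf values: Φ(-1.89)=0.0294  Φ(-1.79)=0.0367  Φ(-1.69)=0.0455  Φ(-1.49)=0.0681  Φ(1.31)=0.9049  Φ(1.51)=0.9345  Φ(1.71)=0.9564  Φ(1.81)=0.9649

Lower: z₀ + z₁ = 0.050 + (-1.645) = -1.595; 1 − a(z₀+z₁) = 1 − (0.021)(-1.595) = 1.0335; argument = 0.050 + (-1.595)/1.0335 = -1.4933 → -1.49.
α₁ = Φ(-1.49) = 0.0681; rank = round(250 × 0.0681) = 17; θ*₍17₎ = 5.248.
Upper: z₀ + z₂ = 1.695; 1 − a(z₀+z₂) = 0.9644; argument = 1.8076 → 1.81; α₂ = 0.9649; rank = 241; θ*₍241₎ = 9.187.

(5.248, 9.187)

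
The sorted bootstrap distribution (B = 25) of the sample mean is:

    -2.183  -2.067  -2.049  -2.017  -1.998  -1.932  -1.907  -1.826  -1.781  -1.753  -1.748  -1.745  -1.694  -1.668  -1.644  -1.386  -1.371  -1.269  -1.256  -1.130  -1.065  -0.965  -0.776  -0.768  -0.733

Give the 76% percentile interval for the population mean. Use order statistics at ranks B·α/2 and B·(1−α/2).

(-2.049, -0.965)

α = 0.24; lower rank = 25 × 0.120 = 3; upper rank = 25 × 0.880 = 22.
The 3rd smallest replicate is -2.049; the 22nd is -0.965.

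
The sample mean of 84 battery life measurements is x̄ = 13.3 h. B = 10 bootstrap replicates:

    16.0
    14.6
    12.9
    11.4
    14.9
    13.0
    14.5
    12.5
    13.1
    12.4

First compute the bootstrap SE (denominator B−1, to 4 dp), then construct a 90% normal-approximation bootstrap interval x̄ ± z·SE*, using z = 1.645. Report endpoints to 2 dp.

Mean of replicates = 13.5300; sum of squared deviations = 17.8010; SE* = √(17.8010/9) = 1.4064
Margin = 1.645 × 1.4064 = 2.314
Interval: 13.3 ± 2.314

(10.99, 15.61)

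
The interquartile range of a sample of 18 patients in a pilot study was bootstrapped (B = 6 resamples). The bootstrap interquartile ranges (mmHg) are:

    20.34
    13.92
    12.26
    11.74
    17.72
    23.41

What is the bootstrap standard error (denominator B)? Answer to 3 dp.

Bootstrap SE is the standard deviation of the 6 replicate interquartile ranges.
Mean of replicates: (20.34 + 13.92 + 12.26 + 11.74 + 17.72 + 23.41) / 6 = 99.3900 / 6 = 16.5650
Sum of squared deviations: (+3.7750)² + (−2.6450)² + (−4.3050)² + (−4.8250)² + (+1.1550)² + (+6.8450)² = 111.2484
Variance = 111.2484 / 6 = 18.5414
SE* = √18.5414

SE* = 4.306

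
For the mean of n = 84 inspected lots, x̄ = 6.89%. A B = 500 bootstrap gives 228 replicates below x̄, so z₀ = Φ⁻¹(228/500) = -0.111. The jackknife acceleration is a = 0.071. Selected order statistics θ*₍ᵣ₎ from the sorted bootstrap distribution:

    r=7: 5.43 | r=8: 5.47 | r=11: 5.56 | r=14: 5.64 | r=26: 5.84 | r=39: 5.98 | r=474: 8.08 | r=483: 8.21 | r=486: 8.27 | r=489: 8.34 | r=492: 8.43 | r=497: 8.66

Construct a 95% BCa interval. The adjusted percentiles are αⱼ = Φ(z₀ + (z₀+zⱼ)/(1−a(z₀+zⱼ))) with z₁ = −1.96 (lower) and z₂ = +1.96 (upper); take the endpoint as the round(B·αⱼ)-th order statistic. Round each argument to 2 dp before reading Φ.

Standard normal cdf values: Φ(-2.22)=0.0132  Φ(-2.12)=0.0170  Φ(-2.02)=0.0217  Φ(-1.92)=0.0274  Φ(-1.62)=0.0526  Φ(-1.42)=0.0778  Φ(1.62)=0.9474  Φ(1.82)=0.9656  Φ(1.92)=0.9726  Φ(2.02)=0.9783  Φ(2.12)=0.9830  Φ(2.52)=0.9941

Lower: z₀ + z₁ = -0.111 + (-1.960) = -2.071; 1 − a(z₀+z₁) = 1 − (0.071)(-2.071) = 1.1470; argument = -0.111 + (-2.071)/1.1470 = -1.9165 → -1.92.
α₁ = Φ(-1.92) = 0.0274; rank = round(500 × 0.0274) = 14; θ*₍14₎ = 5.64.
Upper: z₀ + z₂ = 1.849; 1 − a(z₀+z₂) = 0.8687; argument = 2.0174 → 2.02; α₂ = 0.9783; rank = 489; θ*₍489₎ = 8.34.

(5.64, 8.34)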